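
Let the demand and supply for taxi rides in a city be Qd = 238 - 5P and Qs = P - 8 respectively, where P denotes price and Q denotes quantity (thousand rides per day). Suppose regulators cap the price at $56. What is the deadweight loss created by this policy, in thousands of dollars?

In a free market, 238 - 5P = P - 8 gives the equilibrium P* = 41, Q* = 33.
Since 56 is above P* = 41, the ceiling does not bind and the free-market outcome prevails.
Since the control does not bind, no trades are prevented and deadweight loss is zero.

0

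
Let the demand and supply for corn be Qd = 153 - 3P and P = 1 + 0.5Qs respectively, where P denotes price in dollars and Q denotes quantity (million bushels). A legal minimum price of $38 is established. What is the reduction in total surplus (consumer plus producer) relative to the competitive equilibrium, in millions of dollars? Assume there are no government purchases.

Rearranging supply gives Qs = 2P - 2. In a free market, 153 - 3P = 2P - 2 gives the equilibrium P* = 31, Q* = 60.
Since 38 > 31, the floor is binding.
At P = 38: Qd = 153 - 3·38 = 39 and Qs = 2·38 - 2 = 74.
Quantity traded falls to 39. At Q = 39 the demand price is (153 - 39)/3 = 38 and the supply price is (2 + 39)/2 = 20.5.
Deadweight loss = ½ · (38 - 20.5) · (60 - 39) = ½ · 17.5 · 21 = 183.75.

183.75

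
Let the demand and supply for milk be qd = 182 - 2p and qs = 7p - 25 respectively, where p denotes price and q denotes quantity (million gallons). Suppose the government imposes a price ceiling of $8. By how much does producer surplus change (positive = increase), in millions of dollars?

-1252.5

Setting quantity demanded equal to quantity supplied, 182 - 2p = 7p - 25, gives p* = 23 and q* = 136.
Since 8 < 23, the ceiling is binding.
At p = 8: qd = 182 - 2·8 = 166 and qs = 7·8 - 25 = 31.
Producer surplus without the control is ½ · (23 - 25/7) · 136 = 9248/7.
With the ceiling, producers sell 31 units at 8, so PS = ½ · (8 - 25/7) · 31 = 961/14.
Change in producer surplus = 961/14 - 9248/7 = -1252.5.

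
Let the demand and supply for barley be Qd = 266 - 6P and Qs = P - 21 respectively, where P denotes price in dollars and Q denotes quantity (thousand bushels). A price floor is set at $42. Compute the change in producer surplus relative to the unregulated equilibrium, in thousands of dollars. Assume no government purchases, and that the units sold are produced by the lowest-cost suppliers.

-4

In a free market, 266 - 6P = P - 21 gives the equilibrium P* = 41, Q* = 20.
Since 42 > 41, the floor is binding.
At P = 42: Qd = 266 - 6·42 = 14 and Qs = 42 - 21 = 21.
Producer surplus without the control is ½ · (41 - 21) · 20 = 200.
With the floor, 14 units are sold at 42. The supply price at Q = 14 is 35, so PS = ½ · [(42 - 21) + (42 - 35)] · 14 = 196.
Change in producer surplus = 196 - 200 = -4.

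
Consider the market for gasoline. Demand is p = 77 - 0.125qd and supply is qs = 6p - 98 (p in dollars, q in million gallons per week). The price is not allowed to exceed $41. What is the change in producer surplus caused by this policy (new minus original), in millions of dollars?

-1780

Rearranging demand gives qd = 616 - 8p. In a free market, 616 - 8p = 6p - 98 gives the equilibrium p* = 51, q* = 208.
Since 41 < 51, the ceiling is binding.
At p = 41: qd = 616 - 8·41 = 288 and qs = 6·41 - 98 = 148.
Producer surplus without the control is ½ · (51 - 49/3) · 208 = 10816/3.
With the ceiling, producers sell 148 units at 41, so PS = ½ · (41 - 49/3) · 148 = 5476/3.
Change in producer surplus = 5476/3 - 10816/3 = -1780.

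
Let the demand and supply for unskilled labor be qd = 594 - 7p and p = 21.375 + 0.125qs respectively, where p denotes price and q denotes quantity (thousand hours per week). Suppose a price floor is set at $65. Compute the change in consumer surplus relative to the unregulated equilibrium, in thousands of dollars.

Rearranging supply gives qs = 8p - 171. Setting quantity demanded equal to quantity supplied, 594 - 7p = 8p - 171, gives p* = 51 and q* = 237.
The floor of 65 is above the equilibrium price 51, so it binds.
At p = 65: qd = 594 - 7·65 = 139 and qs = 8·65 - 171 = 349.
Consumer surplus without the control is ½ · (594/7 - 51) · 237 = 56169/14.
With the floor, consumers buy 139 units at 65, so CS = ½ · (594/7 - 65) · 139 = 19321/14.
Change in consumer surplus = 19321/14 - 56169/14 = -2632.

-2632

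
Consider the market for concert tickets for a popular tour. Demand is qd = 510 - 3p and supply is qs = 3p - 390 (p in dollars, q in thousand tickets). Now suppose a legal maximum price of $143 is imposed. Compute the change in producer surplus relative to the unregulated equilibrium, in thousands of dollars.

Setting quantity demanded equal to quantity supplied, 510 - 3p = 3p - 390, gives p* = 150 and q* = 60.
Since 143 < 150, the ceiling is binding.
At p = 143: qd = 510 - 3·143 = 81 and qs = 3·143 - 390 = 39.
Producer surplus without the control is ½ · (150 - 130) · 60 = 600.
With the ceiling, producers sell 39 units at 143, so PS = ½ · (143 - 130) · 39 = 253.5.
Change in producer surplus = 253.5 - 600 = -346.5.

-346.5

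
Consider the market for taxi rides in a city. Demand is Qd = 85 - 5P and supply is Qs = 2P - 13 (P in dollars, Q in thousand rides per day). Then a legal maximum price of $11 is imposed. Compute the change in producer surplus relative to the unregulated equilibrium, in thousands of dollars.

Equilibrium: 85 - 5P = 2P - 13, so 98 = 7P and P* = 14, Q* = 15.
The ceiling of 11 is below the equilibrium price 14, so it binds.
At P = 11: Qd = 85 - 5·11 = 30 and Qs = 2·11 - 13 = 9.
Producer surplus without the control is ½ · (14 - 6.5) · 15 = 56.25.
With the ceiling, producers sell 9 units at 11, so PS = ½ · (11 - 6.5) · 9 = 20.25.
Change in producer surplus = 20.25 - 56.25 = -36.

-36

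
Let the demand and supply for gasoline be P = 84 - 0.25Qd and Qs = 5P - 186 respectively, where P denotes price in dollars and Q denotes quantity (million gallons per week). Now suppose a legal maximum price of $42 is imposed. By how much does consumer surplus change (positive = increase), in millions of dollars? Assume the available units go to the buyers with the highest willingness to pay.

-416

Rearranging demand gives Qd = 336 - 4P. Equilibrium: 336 - 4P = 5P - 186, so 522 = 9P and P* = 58, Q* = 104.
Since 42 < 58, the ceiling is binding.
At P = 42: Qd = 336 - 4·42 = 168 and Qs = 5·42 - 186 = 24.
Consumer surplus without the control is ½ · (84 - 58) · 104 = 1352.
With the ceiling, 24 units are sold at 42 (assume they go to the highest-value buyers). The demand price at Q = 24 is 78, so CS = ½ · [(84 - 42) + (78 - 42)] · 24 = 936.
Change in consumer surplus = 936 - 1352 = -416.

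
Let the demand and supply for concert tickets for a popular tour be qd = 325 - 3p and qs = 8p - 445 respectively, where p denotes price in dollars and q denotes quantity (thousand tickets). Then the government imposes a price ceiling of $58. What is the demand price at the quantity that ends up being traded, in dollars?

102

In a free market, 325 - 3p = 8p - 445 gives the equilibrium p* = 70, q* = 115.
The ceiling of 58 is below the equilibrium price 70, so it binds.
At p = 58: qd = 325 - 3·58 = 151 and qs = 8·58 - 445 = 19.
Only 19 units reach the market. On the demand curve, the marginal buyer's willingness to pay at q = 19 is (325 - 19)/3 = 102.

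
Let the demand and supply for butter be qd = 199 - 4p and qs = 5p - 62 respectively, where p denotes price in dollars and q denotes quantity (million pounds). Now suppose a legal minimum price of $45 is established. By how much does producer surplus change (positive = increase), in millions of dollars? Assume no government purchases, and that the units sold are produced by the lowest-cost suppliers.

-105.6

Setting quantity demanded equal to quantity supplied, 199 - 4p = 5p - 62, gives p* = 29 and q* = 83.
Because the floor (45) lies above the market-clearing price, it is binding.
At p = 45: qd = 199 - 4·45 = 19 and qs = 5·45 - 62 = 163.
Producer surplus without the control is ½ · (29 - 12.4) · 83 = 688.9.
With the floor, 19 units are sold at 45. The supply price at q = 19 is 16.2, so PS = ½ · [(45 - 12.4) + (45 - 16.2)] · 19 = 583.3.
Change in producer surplus = 583.3 - 688.9 = -105.6.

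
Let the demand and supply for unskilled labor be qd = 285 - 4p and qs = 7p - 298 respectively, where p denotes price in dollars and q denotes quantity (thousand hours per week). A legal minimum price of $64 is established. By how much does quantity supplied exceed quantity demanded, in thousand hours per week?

Without the control the market clears where 285 - 4p = 7p - 298, i.e. p* = 53 and q* = 73.
Because the floor (64) lies above the market-clearing price, it is binding.
At p = 64: qd = 285 - 4·64 = 29 and qs = 7·64 - 298 = 150.
Surplus = qs - qd = 150 - 29 = 121.

121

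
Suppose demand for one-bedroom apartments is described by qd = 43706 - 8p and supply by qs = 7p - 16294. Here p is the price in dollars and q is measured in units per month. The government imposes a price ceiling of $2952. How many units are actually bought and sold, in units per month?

4370

Equilibrium: 43706 - 8p = 7p - 16294, so 60000 = 15p and p* = 4000, q* = 11706.
The ceiling of 2952 is below the equilibrium price 4000, so it binds.
At p = 2952: qd = 43706 - 8·2952 = 20090 and qs = 7·2952 - 16294 = 4370.
The quantity actually transacted is the short side, supply: 4370.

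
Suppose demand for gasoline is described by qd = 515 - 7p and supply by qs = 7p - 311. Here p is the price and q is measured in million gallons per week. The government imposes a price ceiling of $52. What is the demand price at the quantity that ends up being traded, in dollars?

66

In a free market, 515 - 7p = 7p - 311 gives the equilibrium p* = 59, q* = 102.
The ceiling of 52 is below the equilibrium price 59, so it binds.
At p = 52: qd = 515 - 7·52 = 151 and qs = 7·52 - 311 = 53.
Only 53 units reach the market. On the demand curve, the marginal buyer's willingness to pay at q = 53 is (515 - 53)/7 = 66.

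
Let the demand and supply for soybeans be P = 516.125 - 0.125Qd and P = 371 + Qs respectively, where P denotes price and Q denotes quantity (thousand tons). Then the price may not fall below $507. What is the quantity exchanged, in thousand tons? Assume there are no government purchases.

73

Rearranging demand gives Qd = 4129 - 8P; rearranging supply gives Qs = P - 371. Setting quantity demanded equal to quantity supplied, 4129 - 8P = P - 371, gives P* = 500 and Q* = 129.
Since 507 > 500, the floor is binding.
At P = 507: Qd = 4129 - 8·507 = 73 and Qs = 507 - 371 = 136.
The quantity actually transacted is the short side, demand: 73.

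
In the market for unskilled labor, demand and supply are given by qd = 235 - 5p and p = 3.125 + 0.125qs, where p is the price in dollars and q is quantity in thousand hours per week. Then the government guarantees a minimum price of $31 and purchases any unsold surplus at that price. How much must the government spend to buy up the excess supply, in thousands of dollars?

Rearranging supply gives qs = 8p - 25. Without the control the market clears where 235 - 5p = 8p - 25, i.e. p* = 20 and q* = 135.
Since 31 > 20, the floor is binding.
At p = 31: qd = 235 - 5·31 = 80 and qs = 8·31 - 25 = 223.
Surplus = qs - qd = 143.
Government expenditure = surplus × support price = 143 × 31 = 4433.

4433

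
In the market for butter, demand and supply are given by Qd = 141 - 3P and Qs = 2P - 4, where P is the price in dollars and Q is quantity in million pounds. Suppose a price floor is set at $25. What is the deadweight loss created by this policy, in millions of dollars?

Equilibrium: 141 - 3P = 2P - 4, so 145 = 5P and P* = 29, Q* = 54.
The floor of 25 is below the equilibrium price 29, so it is not binding; the market clears at P* = 29, Q* = 54.
Since the control does not bind, no trades are prevented and deadweight loss is zero.

0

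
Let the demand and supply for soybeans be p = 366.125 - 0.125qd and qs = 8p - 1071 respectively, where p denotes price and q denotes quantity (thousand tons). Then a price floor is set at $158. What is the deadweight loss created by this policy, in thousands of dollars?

Rearranging demand gives qd = 2929 - 8p. Setting quantity demanded equal to quantity supplied, 2929 - 8p = 8p - 1071, gives p* = 250 and q* = 929.
The floor of 158 is below the equilibrium price 250, so it is not binding; the market clears at p* = 250, q* = 929.
Since the control does not bind, no trades are prevented and deadweight loss is zero.

0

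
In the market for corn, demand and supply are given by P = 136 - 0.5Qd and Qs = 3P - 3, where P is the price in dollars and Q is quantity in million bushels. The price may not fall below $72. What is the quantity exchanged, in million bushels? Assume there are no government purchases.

Rearranging demand gives Qd = 272 - 2P. Setting quantity demanded equal to quantity supplied, 272 - 2P = 3P - 3, gives P* = 55 and Q* = 162.
The floor of 72 is above the equilibrium price 55, so it binds.
At P = 72: Qd = 272 - 2·72 = 128 and Qs = 3·72 - 3 = 213.
The quantity actually transacted is the short side, demand: 128.

128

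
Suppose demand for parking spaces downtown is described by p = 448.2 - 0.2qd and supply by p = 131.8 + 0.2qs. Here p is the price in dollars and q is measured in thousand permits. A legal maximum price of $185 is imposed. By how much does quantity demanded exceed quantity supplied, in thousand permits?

1050

Rearranging demand gives qd = 2241 - 5p; rearranging supply gives qs = 5p - 659. Without the control the market clears where 2241 - 5p = 5p - 659, i.e. p* = 290 and q* = 791.
Since 185 < 290, the ceiling is binding.
At p = 185: qd = 2241 - 5·185 = 1316 and qs = 5·185 - 659 = 266.
Shortage = qd - qs = 1316 - 266 = 1050.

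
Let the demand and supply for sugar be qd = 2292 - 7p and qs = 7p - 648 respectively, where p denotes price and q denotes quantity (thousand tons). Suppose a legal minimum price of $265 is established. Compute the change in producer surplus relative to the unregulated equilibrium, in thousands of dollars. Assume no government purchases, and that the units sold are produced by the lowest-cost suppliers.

Setting quantity demanded equal to quantity supplied, 2292 - 7p = 7p - 648, gives p* = 210 and q* = 822.
Since 265 > 210, the floor is binding.
At p = 265: qd = 2292 - 7·265 = 437 and qs = 7·265 - 648 = 1207.
Producer surplus without the control is ½ · (210 - 648/7) · 822 = 337842/7.
With the floor, 437 units are sold at 265. The supply price at q = 437 is 155, so PS = ½ · [(265 - 648/7) + (265 - 155)] · 437 = 863949/14.
Change in producer surplus = 863949/14 - 337842/7 = 13447.5.

13447.5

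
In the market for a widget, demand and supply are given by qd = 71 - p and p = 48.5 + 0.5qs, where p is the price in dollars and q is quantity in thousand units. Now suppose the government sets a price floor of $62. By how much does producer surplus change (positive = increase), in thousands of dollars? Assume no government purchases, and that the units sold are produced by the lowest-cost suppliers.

45

Rearranging supply gives qs = 2p - 97. Equilibrium: 71 - p = 2p - 97, so 168 = 3p and p* = 56, q* = 15.
Since 62 > 56, the floor is binding.
At p = 62: qd = 71 - 62 = 9 and qs = 2·62 - 97 = 27.
Producer surplus without the control is ½ · (56 - 48.5) · 15 = 56.25.
With the floor, 9 units are sold at 62. The supply price at q = 9 is 53, so PS = ½ · [(62 - 48.5) + (62 - 53)] · 9 = 101.25.
Change in producer surplus = 101.25 - 56.25 = 45.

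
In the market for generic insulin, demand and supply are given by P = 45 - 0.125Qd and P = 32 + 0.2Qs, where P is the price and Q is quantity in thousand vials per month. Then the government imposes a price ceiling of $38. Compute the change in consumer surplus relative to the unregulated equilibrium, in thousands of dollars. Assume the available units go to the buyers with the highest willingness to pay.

53.75

Rearranging demand gives Qd = 360 - 8P; rearranging supply gives Qs = 5P - 160. Equilibrium: 360 - 8P = 5P - 160, so 520 = 13P and P* = 40, Q* = 40.
Since 38 < 40, the ceiling is binding.
At P = 38: Qd = 360 - 8·38 = 56 and Qs = 5·38 - 160 = 30.
Consumer surplus without the control is ½ · (45 - 40) · 40 = 100.
With the ceiling, 30 units are sold at 38 (assume they go to the highest-value buyers). The demand price at Q = 30 is 41.25, so CS = ½ · [(45 - 38) + (41.25 - 38)] · 30 = 153.75.
Change in consumer surplus = 153.75 - 100 = 53.75.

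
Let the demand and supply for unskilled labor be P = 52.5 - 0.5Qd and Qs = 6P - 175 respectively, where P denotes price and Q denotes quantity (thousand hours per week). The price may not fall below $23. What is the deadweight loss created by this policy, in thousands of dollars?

Rearranging demand gives Qd = 105 - 2P. Without the control the market clears where 105 - 2P = 6P - 175, i.e. P* = 35 and Q* = 35.
Since 23 is below P* = 35, the floor does not bind and the free-market outcome prevails.
Since the control does not bind, no trades are prevented and deadweight loss is zero.

0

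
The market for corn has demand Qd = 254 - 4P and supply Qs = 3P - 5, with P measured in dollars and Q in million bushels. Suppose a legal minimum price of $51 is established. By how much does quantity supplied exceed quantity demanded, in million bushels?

98

Equilibrium: 254 - 4P = 3P - 5, so 259 = 7P and P* = 37, Q* = 106.
Since 51 > 37, the floor is binding.
At P = 51: Qd = 254 - 4·51 = 50 and Qs = 3·51 - 5 = 148.
Surplus = Qs - Qd = 148 - 50 = 98.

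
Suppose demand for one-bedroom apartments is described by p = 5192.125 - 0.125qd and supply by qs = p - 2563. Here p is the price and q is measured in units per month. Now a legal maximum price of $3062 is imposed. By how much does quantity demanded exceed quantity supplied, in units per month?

16542

Rearranging demand gives qd = 41537 - 8p. Setting quantity demanded equal to quantity supplied, 41537 - 8p = p - 2563, gives p* = 4900 and q* = 2337.
The ceiling of 3062 is below the equilibrium price 4900, so it binds.
At p = 3062: qd = 41537 - 8·3062 = 17041 and qs = 3062 - 2563 = 499.
Shortage = qd - qs = 17041 - 499 = 16542.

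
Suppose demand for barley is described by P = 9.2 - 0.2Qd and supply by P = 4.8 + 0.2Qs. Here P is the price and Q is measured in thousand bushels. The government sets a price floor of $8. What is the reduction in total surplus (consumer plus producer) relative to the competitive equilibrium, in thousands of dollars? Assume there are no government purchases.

5

Rearranging demand gives Qd = 46 - 5P; rearranging supply gives Qs = 5P - 24. In a free market, 46 - 5P = 5P - 24 gives the equilibrium P* = 7, Q* = 11.
Since 8 > 7, the floor is binding.
At P = 8: Qd = 46 - 5·8 = 6 and Qs = 5·8 - 24 = 16.
Quantity traded falls to 6. At Q = 6 the demand price is (46 - 6)/5 = 8 and the supply price is (24 + 6)/5 = 6.
Deadweight loss = ½ · (8 - 6) · (11 - 6) = ½ · 2 · 5 = 5.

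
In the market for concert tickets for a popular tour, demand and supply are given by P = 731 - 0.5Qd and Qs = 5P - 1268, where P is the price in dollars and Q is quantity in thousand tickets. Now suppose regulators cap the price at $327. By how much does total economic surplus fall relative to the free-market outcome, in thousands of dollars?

Rearranging demand gives Qd = 1462 - 2P. Without the control the market clears where 1462 - 2P = 5P - 1268, i.e. P* = 390 and Q* = 682.
Since 327 < 390, the ceiling is binding.
At P = 327: Qd = 1462 - 2·327 = 808 and Qs = 5·327 - 1268 = 367.
Quantity traded falls to 367. At Q = 367 the demand price is (1462 - 367)/2 = 547.5 and the supply price is (1268 + 367)/5 = 327.
Deadweight loss = ½ · (547.5 - 327) · (682 - 367) = ½ · 220.5 · 315 = 34728.75.

34728.75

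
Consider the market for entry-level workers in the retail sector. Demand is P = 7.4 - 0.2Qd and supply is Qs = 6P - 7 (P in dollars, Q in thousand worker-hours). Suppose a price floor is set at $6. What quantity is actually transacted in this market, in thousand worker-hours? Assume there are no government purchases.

7

Rearranging demand gives Qd = 37 - 5P. Equilibrium: 37 - 5P = 6P - 7, so 44 = 11P and P* = 4, Q* = 17.
The floor of 6 is above the equilibrium price 4, so it binds.
At P = 6: Qd = 37 - 5·6 = 7 and Qs = 6·6 - 7 = 29.
The quantity actually transacted is the short side, demand: 7.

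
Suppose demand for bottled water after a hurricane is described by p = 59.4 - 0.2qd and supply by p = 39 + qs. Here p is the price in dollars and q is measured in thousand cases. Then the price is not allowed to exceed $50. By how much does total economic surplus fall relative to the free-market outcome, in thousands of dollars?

Rearranging demand gives qd = 297 - 5p; rearranging supply gives qs = p - 39. Setting quantity demanded equal to quantity supplied, 297 - 5p = p - 39, gives p* = 56 and q* = 17.
Since 50 < 56, the ceiling is binding.
At p = 50: qd = 297 - 5·50 = 47 and qs = 50 - 39 = 11.
Quantity traded falls to 11. At q = 11 the demand price is (297 - 11)/5 = 57.2 and the supply price is 39 + 11 = 50.
Deadweight loss = ½ · (57.2 - 50) · (17 - 11) = ½ · 7.2 · 6 = 21.6.

21.6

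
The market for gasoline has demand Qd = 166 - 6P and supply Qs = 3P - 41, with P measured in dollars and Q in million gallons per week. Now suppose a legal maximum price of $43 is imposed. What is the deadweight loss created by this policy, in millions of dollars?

Setting quantity demanded equal to quantity supplied, 166 - 6P = 3P - 41, gives P* = 23 and Q* = 28.
The ceiling of 43 is above the equilibrium price 23, so it is not binding; the market clears at P* = 23, Q* = 28.
Since the control does not bind, no trades are prevented and deadweight loss is zero.

0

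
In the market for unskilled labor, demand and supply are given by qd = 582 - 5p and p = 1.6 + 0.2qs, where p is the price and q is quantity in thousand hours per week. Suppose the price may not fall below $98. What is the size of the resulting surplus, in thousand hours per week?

Rearranging supply gives qs = 5p - 8. Without the control the market clears where 582 - 5p = 5p - 8, i.e. p* = 59 and q* = 287.
The floor of 98 is above the equilibrium price 59, so it binds.
At p = 98: qd = 582 - 5·98 = 92 and qs = 5·98 - 8 = 482.
Surplus = qs - qd = 482 - 92 = 390.

390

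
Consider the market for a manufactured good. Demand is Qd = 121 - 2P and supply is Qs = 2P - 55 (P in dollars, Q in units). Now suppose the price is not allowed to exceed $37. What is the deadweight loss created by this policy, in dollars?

98

Equilibrium: 121 - 2P = 2P - 55, so 176 = 4P and P* = 44, Q* = 33.
Because the ceiling (37) lies below the market-clearing price, it is binding.
At P = 37: Qd = 121 - 2·37 = 47 and Qs = 2·37 - 55 = 19.
Quantity traded falls to 19. At Q = 19 the demand price is (121 - 19)/2 = 51 and the supply price is (55 + 19)/2 = 37.
Deadweight loss = ½ · (51 - 37) · (33 - 19) = ½ · 14 · 14 = 98.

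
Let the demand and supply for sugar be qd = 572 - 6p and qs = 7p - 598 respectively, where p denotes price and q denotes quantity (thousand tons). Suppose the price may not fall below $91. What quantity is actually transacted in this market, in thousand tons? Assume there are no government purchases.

Setting quantity demanded equal to quantity supplied, 572 - 6p = 7p - 598, gives p* = 90 and q* = 32.
Because the floor (91) lies above the market-clearing price, it is binding.
At p = 91: qd = 572 - 6·91 = 26 and qs = 7·91 - 598 = 39.
The quantity actually transacted is the short side, demand: 26.

26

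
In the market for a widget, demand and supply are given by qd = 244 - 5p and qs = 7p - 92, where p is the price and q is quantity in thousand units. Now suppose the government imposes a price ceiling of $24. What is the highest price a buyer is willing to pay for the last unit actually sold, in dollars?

Setting quantity demanded equal to quantity supplied, 244 - 5p = 7p - 92, gives p* = 28 and q* = 104.
Since 24 < 28, the ceiling is binding.
At p = 24: qd = 244 - 5·24 = 124 and qs = 7·24 - 92 = 76.
Only 76 units reach the market. On the demand curve, the marginal buyer's willingness to pay at q = 76 is (244 - 76)/5 = 33.6.

33.6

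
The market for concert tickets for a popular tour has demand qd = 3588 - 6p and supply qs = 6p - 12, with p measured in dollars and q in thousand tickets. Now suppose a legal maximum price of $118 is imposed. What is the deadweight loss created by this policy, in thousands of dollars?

198744

Equilibrium: 3588 - 6p = 6p - 12, so 3600 = 12p and p* = 300, q* = 1788.
The ceiling of 118 is below the equilibrium price 300, so it binds.
At p = 118: qd = 3588 - 6·118 = 2880 and qs = 6·118 - 12 = 696.
Quantity traded falls to 696. At q = 696 the demand price is (3588 - 696)/6 = 482 and the supply price is (12 + 696)/6 = 118.
Deadweight loss = ½ · (482 - 118) · (1788 - 696) = ½ · 364 · 1092 = 198744.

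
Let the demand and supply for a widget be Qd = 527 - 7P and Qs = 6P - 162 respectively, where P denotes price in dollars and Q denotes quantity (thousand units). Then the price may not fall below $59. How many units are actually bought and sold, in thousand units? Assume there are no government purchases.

In a free market, 527 - 7P = 6P - 162 gives the equilibrium P* = 53, Q* = 156.
Since 59 > 53, the floor is binding.
At P = 59: Qd = 527 - 7·59 = 114 and Qs = 6·59 - 162 = 192.
The quantity actually transacted is the short side, demand: 114.

114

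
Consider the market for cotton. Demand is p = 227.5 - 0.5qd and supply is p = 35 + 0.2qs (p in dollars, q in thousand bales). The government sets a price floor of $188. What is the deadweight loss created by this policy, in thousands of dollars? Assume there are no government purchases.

13445.6

Rearranging demand gives qd = 455 - 2p; rearranging supply gives qs = 5p - 175. In a free market, 455 - 2p = 5p - 175 gives the equilibrium p* = 90, q* = 275.
Because the floor (188) lies above the market-clearing price, it is binding.
At p = 188: qd = 455 - 2·188 = 79 and qs = 5·188 - 175 = 765.
Quantity traded falls to 79. At q = 79 the demand price is (455 - 79)/2 = 188 and the supply price is (175 + 79)/5 = 50.8.
Deadweight loss = ½ · (188 - 50.8) · (275 - 79) = ½ · 137.2 · 196 = 13445.6.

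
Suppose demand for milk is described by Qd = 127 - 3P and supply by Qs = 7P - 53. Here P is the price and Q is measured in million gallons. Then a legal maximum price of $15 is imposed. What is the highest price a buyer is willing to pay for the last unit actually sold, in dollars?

25

Equilibrium: 127 - 3P = 7P - 53, so 180 = 10P and P* = 18, Q* = 73.
Because the ceiling (15) lies below the market-clearing price, it is binding.
At P = 15: Qd = 127 - 3·15 = 82 and Qs = 7·15 - 53 = 52.
Only 52 units reach the market. On the demand curve, the marginal buyer's willingness to pay at Q = 52 is (127 - 52)/3 = 25.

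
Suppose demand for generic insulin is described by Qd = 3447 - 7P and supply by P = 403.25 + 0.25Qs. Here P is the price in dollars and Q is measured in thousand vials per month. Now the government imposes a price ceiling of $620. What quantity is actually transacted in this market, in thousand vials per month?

227

Rearranging supply gives Qs = 4P - 1613. Equilibrium: 3447 - 7P = 4P - 1613, so 5060 = 11P and P* = 460, Q* = 227.
The ceiling of 620 is above the equilibrium price 460, so it is not binding; the market clears at P* = 460, Q* = 227.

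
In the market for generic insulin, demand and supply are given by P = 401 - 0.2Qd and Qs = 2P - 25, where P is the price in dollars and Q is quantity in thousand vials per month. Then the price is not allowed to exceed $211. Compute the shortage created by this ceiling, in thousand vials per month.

Rearranging demand gives Qd = 2005 - 5P. Setting quantity demanded equal to quantity supplied, 2005 - 5P = 2P - 25, gives P* = 290 and Q* = 555.
Since 211 < 290, the ceiling is binding.
At P = 211: Qd = 2005 - 5·211 = 950 and Qs = 2·211 - 25 = 397.
Shortage = Qd - Qs = 950 - 397 = 553.

553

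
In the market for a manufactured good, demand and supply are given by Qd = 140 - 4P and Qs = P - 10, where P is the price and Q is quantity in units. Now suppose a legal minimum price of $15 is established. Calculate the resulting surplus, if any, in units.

0

In a free market, 140 - 4P = P - 10 gives the equilibrium P* = 30, Q* = 20.
Since 15 is below P* = 30, the floor does not bind and the free-market outcome prevails.
Since the control does not bind, there is no surplus.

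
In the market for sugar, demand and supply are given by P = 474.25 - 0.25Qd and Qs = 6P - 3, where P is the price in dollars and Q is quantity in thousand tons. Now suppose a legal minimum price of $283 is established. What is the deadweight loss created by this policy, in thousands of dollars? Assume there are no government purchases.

28830

Rearranging demand gives Qd = 1897 - 4P. Without the control the market clears where 1897 - 4P = 6P - 3, i.e. P* = 190 and Q* = 1137.
Since 283 > 190, the floor is binding.
At P = 283: Qd = 1897 - 4·283 = 765 and Qs = 6·283 - 3 = 1695.
Quantity traded falls to 765. At Q = 765 the demand price is (1897 - 765)/4 = 283 and the supply price is (3 + 765)/6 = 128.
Deadweight loss = ½ · (283 - 128) · (1137 - 765) = ½ · 155 · 372 = 28830.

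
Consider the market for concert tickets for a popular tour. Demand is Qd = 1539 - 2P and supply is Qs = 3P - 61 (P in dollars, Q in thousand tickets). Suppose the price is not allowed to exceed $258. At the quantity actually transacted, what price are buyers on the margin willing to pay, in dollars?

Setting quantity demanded equal to quantity supplied, 1539 - 2P = 3P - 61, gives P* = 320 and Q* = 899.
Because the ceiling (258) lies below the market-clearing price, it is binding.
At P = 258: Qd = 1539 - 2·258 = 1023 and Qs = 3·258 - 61 = 713.
Only 713 units reach the market. On the demand curve, the marginal buyer's willingness to pay at Q = 713 is (1539 - 713)/2 = 413.

413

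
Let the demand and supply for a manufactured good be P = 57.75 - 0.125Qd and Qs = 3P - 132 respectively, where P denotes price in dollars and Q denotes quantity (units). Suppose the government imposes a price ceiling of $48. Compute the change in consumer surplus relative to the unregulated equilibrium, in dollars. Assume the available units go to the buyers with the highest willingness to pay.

Rearranging demand gives Qd = 462 - 8P. Setting quantity demanded equal to quantity supplied, 462 - 8P = 3P - 132, gives P* = 54 and Q* = 30.
The ceiling of 48 is below the equilibrium price 54, so it binds.
At P = 48: Qd = 462 - 8·48 = 78 and Qs = 3·48 - 132 = 12.
Consumer surplus without the control is ½ · (57.75 - 54) · 30 = 56.25.
With the ceiling, 12 units are sold at 48 (assume they go to the highest-value buyers). The demand price at Q = 12 is 56.25, so CS = ½ · [(57.75 - 48) + (56.25 - 48)] · 12 = 108.
Change in consumer surplus = 108 - 56.25 = 51.75.

51.75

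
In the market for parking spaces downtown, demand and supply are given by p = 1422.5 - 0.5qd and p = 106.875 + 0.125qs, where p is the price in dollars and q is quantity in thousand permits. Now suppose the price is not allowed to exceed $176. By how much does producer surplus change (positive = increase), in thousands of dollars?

Rearranging demand gives qd = 2845 - 2p; rearranging supply gives qs = 8p - 855. Equilibrium: 2845 - 2p = 8p - 855, so 3700 = 10p and p* = 370, q* = 2105.
Because the ceiling (176) lies below the market-clearing price, it is binding.
At p = 176: qd = 2845 - 2·176 = 2493 and qs = 8·176 - 855 = 553.
Producer surplus without the control is ½ · (370 - 106.875) · 2105 = 276939.0625.
With the ceiling, producers sell 553 units at 176, so PS = ½ · (176 - 106.875) · 553 = 19113.0625.
Change in producer surplus = 19113.0625 - 276939.0625 = -257826.

-257826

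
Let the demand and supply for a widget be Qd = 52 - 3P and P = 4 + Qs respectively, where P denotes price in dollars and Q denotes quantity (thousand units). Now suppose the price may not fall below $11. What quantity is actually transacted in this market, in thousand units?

10

Rearranging supply gives Qs = P - 4. Equilibrium: 52 - 3P = P - 4, so 56 = 4P and P* = 14, Q* = 10.
The floor of 11 is below the equilibrium price 14, so it is not binding; the market clears at P* = 14, Q* = 10.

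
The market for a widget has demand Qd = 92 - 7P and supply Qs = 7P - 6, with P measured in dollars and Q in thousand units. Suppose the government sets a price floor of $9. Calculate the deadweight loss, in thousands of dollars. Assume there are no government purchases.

28

Setting quantity demanded equal to quantity supplied, 92 - 7P = 7P - 6, gives P* = 7 and Q* = 43.
The floor of 9 is above the equilibrium price 7, so it binds.
At P = 9: Qd = 92 - 7·9 = 29 and Qs = 7·9 - 6 = 57.
Quantity traded falls to 29. At Q = 29 the demand price is (92 - 29)/7 = 9 and the supply price is (6 + 29)/7 = 5.
Deadweight loss = ½ · (9 - 5) · (43 - 29) = ½ · 4 · 14 = 28.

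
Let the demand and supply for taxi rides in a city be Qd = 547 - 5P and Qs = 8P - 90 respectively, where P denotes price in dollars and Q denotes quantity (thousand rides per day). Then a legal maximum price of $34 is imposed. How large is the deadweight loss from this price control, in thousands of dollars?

2340

In a free market, 547 - 5P = 8P - 90 gives the equilibrium P* = 49, Q* = 302.
The ceiling of 34 is below the equilibrium price 49, so it binds.
At P = 34: Qd = 547 - 5·34 = 377 and Qs = 8·34 - 90 = 182.
Quantity traded falls to 182. At Q = 182 the demand price is (547 - 182)/5 = 73 and the supply price is (90 + 182)/8 = 34.
Deadweight loss = ½ · (73 - 34) · (302 - 182) = ½ · 39 · 120 = 2340.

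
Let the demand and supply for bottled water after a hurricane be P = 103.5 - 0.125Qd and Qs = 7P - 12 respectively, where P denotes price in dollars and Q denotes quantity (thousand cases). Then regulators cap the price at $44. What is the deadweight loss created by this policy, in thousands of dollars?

945

Rearranging demand gives Qd = 828 - 8P. Setting quantity demanded equal to quantity supplied, 828 - 8P = 7P - 12, gives P* = 56 and Q* = 380.
Since 44 < 56, the ceiling is binding.
At P = 44: Qd = 828 - 8·44 = 476 and Qs = 7·44 - 12 = 296.
Quantity traded falls to 296. At Q = 296 the demand price is (828 - 296)/8 = 66.5 and the supply price is (12 + 296)/7 = 44.
Deadweight loss = ½ · (66.5 - 44) · (380 - 296) = ½ · 22.5 · 84 = 945.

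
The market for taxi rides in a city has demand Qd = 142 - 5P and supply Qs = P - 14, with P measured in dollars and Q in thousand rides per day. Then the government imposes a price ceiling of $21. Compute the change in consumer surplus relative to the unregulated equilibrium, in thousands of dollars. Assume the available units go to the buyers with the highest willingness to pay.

32.5

In a free market, 142 - 5P = P - 14 gives the equilibrium P* = 26, Q* = 12.
The ceiling of 21 is below the equilibrium price 26, so it binds.
At P = 21: Qd = 142 - 5·21 = 37 and Qs = 21 - 14 = 7.
Consumer surplus without the control is ½ · (28.4 - 26) · 12 = 14.4.
With the ceiling, 7 units are sold at 21 (assume they go to the highest-value buyers). The demand price at Q = 7 is 27, so CS = ½ · [(28.4 - 21) + (27 - 21)] · 7 = 46.9.
Change in consumer surplus = 46.9 - 14.4 = 32.5.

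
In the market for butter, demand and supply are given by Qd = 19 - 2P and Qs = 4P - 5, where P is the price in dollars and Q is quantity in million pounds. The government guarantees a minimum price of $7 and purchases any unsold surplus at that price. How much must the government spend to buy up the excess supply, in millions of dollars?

126

Equilibrium: 19 - 2P = 4P - 5, so 24 = 6P and P* = 4, Q* = 11.
Since 7 > 4, the floor is binding.
At P = 7: Qd = 19 - 2·7 = 5 and Qs = 4·7 - 5 = 23.
Surplus = Qs - Qd = 18.
Government expenditure = surplus × support price = 18 × 7 = 126.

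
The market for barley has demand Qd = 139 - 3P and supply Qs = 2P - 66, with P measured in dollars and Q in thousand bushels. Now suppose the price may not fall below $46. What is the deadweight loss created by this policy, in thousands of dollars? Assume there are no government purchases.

Setting quantity demanded equal to quantity supplied, 139 - 3P = 2P - 66, gives P* = 41 and Q* = 16.
Since 46 > 41, the floor is binding.
At P = 46: Qd = 139 - 3·46 = 1 and Qs = 2·46 - 66 = 26.
Quantity traded falls to 1. At Q = 1 the demand price is (139 - 1)/3 = 46 and the supply price is (66 + 1)/2 = 33.5.
Deadweight loss = ½ · (46 - 33.5) · (16 - 1) = ½ · 12.5 · 15 = 93.75.

93.75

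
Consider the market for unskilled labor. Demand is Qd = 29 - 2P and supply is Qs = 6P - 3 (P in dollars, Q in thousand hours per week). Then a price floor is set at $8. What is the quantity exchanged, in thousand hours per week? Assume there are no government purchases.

13

Setting quantity demanded equal to quantity supplied, 29 - 2P = 6P - 3, gives P* = 4 and Q* = 21.
Because the floor (8) lies above the market-clearing price, it is binding.
At P = 8: Qd = 29 - 2·8 = 13 and Qs = 6·8 - 3 = 45.
The quantity actually transacted is the short side, demand: 13.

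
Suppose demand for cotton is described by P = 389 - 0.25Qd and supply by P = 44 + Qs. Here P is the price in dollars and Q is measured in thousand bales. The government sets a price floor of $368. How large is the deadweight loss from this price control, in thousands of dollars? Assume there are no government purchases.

Rearranging demand gives Qd = 1556 - 4P; rearranging supply gives Qs = P - 44. Setting quantity demanded equal to quantity supplied, 1556 - 4P = P - 44, gives P* = 320 and Q* = 276.
Since 368 > 320, the floor is binding.
At P = 368: Qd = 1556 - 4·368 = 84 and Qs = 368 - 44 = 324.
Quantity traded falls to 84. At Q = 84 the demand price is (1556 - 84)/4 = 368 and the supply price is 44 + 84 = 128.
Deadweight loss = ½ · (368 - 128) · (276 - 84) = ½ · 240 · 192 = 23040.

23040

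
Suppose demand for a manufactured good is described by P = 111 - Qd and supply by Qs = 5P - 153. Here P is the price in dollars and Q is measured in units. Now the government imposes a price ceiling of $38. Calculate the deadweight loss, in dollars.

540

Rearranging demand gives Qd = 111 - P. Without the control the market clears where 111 - P = 5P - 153, i.e. P* = 44 and Q* = 67.
Because the ceiling (38) lies below the market-clearing price, it is binding.
At P = 38: Qd = 111 - 38 = 73 and Qs = 5·38 - 153 = 37.
Quantity traded falls to 37. At Q = 37 the demand price is 111 - 37 = 74 and the supply price is (153 + 37)/5 = 38.
Deadweight loss = ½ · (74 - 38) · (67 - 37) = ½ · 36 · 30 = 540.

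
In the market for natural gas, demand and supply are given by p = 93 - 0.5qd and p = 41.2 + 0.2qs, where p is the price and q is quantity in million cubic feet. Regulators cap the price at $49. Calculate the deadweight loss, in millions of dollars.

Rearranging demand gives qd = 186 - 2p; rearranging supply gives qs = 5p - 206. Without the control the market clears where 186 - 2p = 5p - 206, i.e. p* = 56 and q* = 74.
The ceiling of 49 is below the equilibrium price 56, so it binds.
At p = 49: qd = 186 - 2·49 = 88 and qs = 5·49 - 206 = 39.
Quantity traded falls to 39. At q = 39 the demand price is (186 - 39)/2 = 73.5 and the supply price is (206 + 39)/5 = 49.
Deadweight loss = ½ · (73.5 - 49) · (74 - 39) = ½ · 24.5 · 35 = 428.75.

428.75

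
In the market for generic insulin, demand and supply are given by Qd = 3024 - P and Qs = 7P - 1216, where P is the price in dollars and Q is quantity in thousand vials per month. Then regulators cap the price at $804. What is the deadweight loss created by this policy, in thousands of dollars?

Without the control the market clears where 3024 - P = 7P - 1216, i.e. P* = 530 and Q* = 2494.
Since 804 is above P* = 530, the ceiling does not bind and the free-market outcome prevails.
Since the control does not bind, no trades are prevented and deadweight loss is zero.

0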